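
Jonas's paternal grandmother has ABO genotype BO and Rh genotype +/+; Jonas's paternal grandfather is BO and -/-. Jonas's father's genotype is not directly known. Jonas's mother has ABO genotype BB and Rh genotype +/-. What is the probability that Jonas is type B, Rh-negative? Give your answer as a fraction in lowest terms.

1/4

Jonas's father's ABO genotype from BO × BO: 1/4 BB, 1/2 BO, 1/4 OO.
Crossing each possibility with the mother BB and summing P(type B): 1/4·1 + 1/2·1 + 1/4·1 = 1.
Similarly for Rh via the father's Rh distribution: P(Rh-) = 1/4.
Independent loci: 1 × 1/4 = 1/4.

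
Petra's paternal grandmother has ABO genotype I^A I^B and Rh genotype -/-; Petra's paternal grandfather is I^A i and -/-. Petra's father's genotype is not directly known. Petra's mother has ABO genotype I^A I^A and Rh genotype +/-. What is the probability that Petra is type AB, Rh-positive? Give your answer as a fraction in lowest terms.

1/8

Petra's father's ABO genotype from I^A I^B × I^A i: 1/4 I^A I^A, 1/4 I^A I^B, 1/4 I^A i, 1/4 I^B i.
Crossing each possibility with the mother I^A I^A and summing P(type AB): 1/4·0 + 1/4·1/2 + 1/4·0 + 1/4·1/2 = 1/4.
Similarly for Rh via the father's Rh distribution: P(Rh+) = 1/2.
Independent loci: 1/4 × 1/2 = 1/8.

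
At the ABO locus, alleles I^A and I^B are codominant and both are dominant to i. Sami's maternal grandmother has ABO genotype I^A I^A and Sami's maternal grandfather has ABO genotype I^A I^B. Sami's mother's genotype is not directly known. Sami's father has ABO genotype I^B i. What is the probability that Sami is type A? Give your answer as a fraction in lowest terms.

3/8

Sami's mother's ABO genotype from I^A I^A × I^A I^B: 1/2 I^A I^A, 1/2 I^A I^B.
Crossing each possibility with the father I^B i and summing P(type A): 1/2·1/2 + 1/2·1/4 = 3/8.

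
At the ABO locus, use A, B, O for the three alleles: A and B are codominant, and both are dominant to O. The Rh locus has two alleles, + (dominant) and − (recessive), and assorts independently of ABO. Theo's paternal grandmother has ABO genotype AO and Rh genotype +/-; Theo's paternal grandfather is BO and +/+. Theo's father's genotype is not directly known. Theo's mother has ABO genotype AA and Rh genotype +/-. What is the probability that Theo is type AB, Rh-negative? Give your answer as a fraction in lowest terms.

Theo's father's ABO genotype from AO × BO: 1/4 AB, 1/4 AO, 1/4 BO, 1/4 OO.
Crossing each possibility with the mother AA and summing P(type AB): 1/4·1/2 + 1/4·0 + 1/4·1/2 + 1/4·0 = 1/4.
Similarly for Rh via the father's Rh distribution: P(Rh-) = 1/8.
Independent loci: 1/4 × 1/8 = 1/32.

1/32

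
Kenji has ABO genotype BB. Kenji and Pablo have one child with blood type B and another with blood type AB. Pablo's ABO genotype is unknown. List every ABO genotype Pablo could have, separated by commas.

AB, AO

For each candidate genotype of Pablo, check whether crossing it with BB can produce every observed child phenotype.
  AA → possible child types {AB} ✗
  AB → possible child types {B, AB} ✓
  AO → possible child types {B, AB} ✓
  BB → possible child types {B} ✗
  BO → possible child types {B} ✗
  OO → possible child types {B} ✗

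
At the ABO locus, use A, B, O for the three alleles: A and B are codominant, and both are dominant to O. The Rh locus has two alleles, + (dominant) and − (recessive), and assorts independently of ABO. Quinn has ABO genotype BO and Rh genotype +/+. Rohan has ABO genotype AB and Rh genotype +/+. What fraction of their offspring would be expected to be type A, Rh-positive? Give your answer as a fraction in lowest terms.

ABO cross BO × AB → offspring phenotypes: 1/4 A, 1/2 B, 1/4 AB.
Rh cross +/+ × +/+ → 1 Rh+.
Independent loci: P(type A, Rh-positive) = 1/4 × 1 = 1/4.

1/4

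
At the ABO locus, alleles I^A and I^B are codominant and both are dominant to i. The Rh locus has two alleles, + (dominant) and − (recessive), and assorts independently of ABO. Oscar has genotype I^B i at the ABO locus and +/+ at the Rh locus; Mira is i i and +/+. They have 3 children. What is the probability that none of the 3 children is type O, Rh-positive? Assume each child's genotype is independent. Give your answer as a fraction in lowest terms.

1/8

ABO cross I^B i × i i → 1/2 O, 1/2 B.
Rh cross +/+ × +/+ → 1 Rh+; so P(type O, Rh-positive) = 1/2 × 1 = 1/2 per child.
P(not type O, Rh-positive) = 1/2 for one child; (1/2)^3 = 1/8.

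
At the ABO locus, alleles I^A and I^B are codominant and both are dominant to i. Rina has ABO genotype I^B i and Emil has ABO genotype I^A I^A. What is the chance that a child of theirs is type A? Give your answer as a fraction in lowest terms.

ABO cross I^B i × I^A I^A → offspring phenotypes: 1/2 A, 1/2 AB.
So P(type A) = 1/2.

1/2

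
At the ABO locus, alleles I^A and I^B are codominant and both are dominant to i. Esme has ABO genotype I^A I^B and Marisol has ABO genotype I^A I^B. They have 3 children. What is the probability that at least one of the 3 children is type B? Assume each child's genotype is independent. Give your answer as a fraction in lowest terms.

ABO cross I^A I^B × I^A I^B → 1/4 A, 1/4 B, 1/2 AB.
So P(type B) = 1/4 per child.
P(none) = (3/4)^3 = 27/64; P(at least one) = 1 − 27/64 = 37/64.

37/64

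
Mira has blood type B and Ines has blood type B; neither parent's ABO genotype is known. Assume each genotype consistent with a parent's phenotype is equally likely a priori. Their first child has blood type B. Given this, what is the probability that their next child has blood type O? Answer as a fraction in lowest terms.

Possible genotypes: Mira ∈ {BB, BO}; Ines ∈ {BB, BO}.
Weight each parental genotype pair by prior × P(type-B child):
  BB × BB: posterior weight 4/15; P(next child type O) = 0.
  BB × BO: posterior weight 4/15; P(next child type O) = 0.
  BO × BB: posterior weight 4/15; P(next child type O) = 0.
  BO × BO: posterior weight 1/5; P(next child type O) = 1/4.
Weighted sum = 1/20.

1/20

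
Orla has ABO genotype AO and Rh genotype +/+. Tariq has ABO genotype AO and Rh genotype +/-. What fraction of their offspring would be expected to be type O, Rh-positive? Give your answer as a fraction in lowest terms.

ABO cross AO × AO → offspring phenotypes: 1/4 O, 3/4 A.
Rh cross +/+ × +/- → 1 Rh+.
Independent loci: P(type O, Rh-positive) = 1/4 × 1 = 1/4.

1/4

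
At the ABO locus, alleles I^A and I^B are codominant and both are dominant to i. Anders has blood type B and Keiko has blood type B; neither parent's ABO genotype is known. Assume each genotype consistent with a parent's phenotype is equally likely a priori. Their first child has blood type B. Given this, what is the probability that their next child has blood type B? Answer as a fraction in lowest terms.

Possible genotypes: Anders ∈ {I^B I^B, I^B i}; Keiko ∈ {I^B I^B, I^B i}.
Weight each parental genotype pair by prior × P(type-B child):
  I^B I^B × I^B I^B: posterior weight 4/15; P(next child type B) = 1.
  I^B I^B × I^B i: posterior weight 4/15; P(next child type B) = 1.
  I^B i × I^B I^B: posterior weight 4/15; P(next child type B) = 1.
  I^B i × I^B i: posterior weight 1/5; P(next child type B) = 3/4.
Weighted sum = 19/20.

19/20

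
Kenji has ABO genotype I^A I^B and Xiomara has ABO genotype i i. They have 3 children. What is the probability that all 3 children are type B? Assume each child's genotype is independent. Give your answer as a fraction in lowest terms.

1/8

ABO cross I^A I^B × i i → 1/2 A, 1/2 B.
So P(type B) = 1/2 per child.
All 3 independent: (1/2)^3 = 1/8.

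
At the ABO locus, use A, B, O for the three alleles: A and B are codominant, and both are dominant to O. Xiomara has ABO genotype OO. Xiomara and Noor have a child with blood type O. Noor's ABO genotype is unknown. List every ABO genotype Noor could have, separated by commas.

For each candidate genotype of Noor, check whether crossing it with OO can produce every observed child phenotype.
  AA → possible child types {A} ✗
  AB → possible child types {A, B} ✗
  AO → possible child types {O, A} ✓
  BB → possible child types {B} ✗
  BO → possible child types {O, B} ✓
  OO → possible child types {O} ✓

AO, BO, OO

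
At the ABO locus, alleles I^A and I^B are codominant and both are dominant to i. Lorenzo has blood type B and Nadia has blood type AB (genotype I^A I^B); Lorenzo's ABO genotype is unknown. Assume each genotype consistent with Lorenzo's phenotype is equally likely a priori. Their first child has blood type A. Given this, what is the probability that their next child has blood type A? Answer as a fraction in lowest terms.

1/4

Possible genotypes: Lorenzo ∈ {I^B I^B, I^B i}; Nadia ∈ {I^A I^B}.
Weight each parental genotype pair by prior × P(type-A child):
  I^B i × I^A I^B: posterior weight 1; P(next child type A) = 1/4.
Weighted sum = 1/4.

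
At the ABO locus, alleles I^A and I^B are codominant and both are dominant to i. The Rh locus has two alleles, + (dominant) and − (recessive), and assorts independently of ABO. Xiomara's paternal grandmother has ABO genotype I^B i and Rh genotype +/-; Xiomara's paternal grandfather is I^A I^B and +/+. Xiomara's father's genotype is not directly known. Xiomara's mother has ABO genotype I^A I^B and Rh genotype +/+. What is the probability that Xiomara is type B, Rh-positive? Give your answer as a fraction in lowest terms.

3/8

Xiomara's father's ABO genotype from I^B i × I^A I^B: 1/4 I^A I^B, 1/4 I^A i, 1/4 I^B I^B, 1/4 I^B i.
Crossing each possibility with the mother I^A I^B and summing P(type B): 1/4·1/4 + 1/4·1/4 + 1/4·1/2 + 1/4·1/2 = 3/8.
Similarly for Rh via the father's Rh distribution: P(Rh+) = 1.
Independent loci: 3/8 × 1 = 3/8.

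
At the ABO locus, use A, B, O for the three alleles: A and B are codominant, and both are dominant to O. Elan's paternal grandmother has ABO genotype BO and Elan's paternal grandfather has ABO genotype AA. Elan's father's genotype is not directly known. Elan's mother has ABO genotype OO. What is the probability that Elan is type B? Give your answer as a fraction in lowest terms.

1/4

Elan's father's ABO genotype from BO × AA: 1/2 AB, 1/2 AO.
Crossing each possibility with the mother OO and summing P(type B): 1/2·1/2 + 1/2·0 = 1/4.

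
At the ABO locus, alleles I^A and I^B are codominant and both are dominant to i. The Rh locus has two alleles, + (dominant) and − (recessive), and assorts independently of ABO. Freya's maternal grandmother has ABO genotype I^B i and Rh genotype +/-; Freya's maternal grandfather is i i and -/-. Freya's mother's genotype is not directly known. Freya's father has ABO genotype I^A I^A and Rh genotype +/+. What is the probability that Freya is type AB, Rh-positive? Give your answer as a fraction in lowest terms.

Freya's mother's ABO genotype from I^B i × i i: 1/2 I^B i, 1/2 i i.
Crossing each possibility with the father I^A I^A and summing P(type AB): 1/2·1/2 + 1/2·0 = 1/4.
Similarly for Rh via the mother's Rh distribution: P(Rh+) = 1.
Independent loci: 1/4 × 1 = 1/4.

1/4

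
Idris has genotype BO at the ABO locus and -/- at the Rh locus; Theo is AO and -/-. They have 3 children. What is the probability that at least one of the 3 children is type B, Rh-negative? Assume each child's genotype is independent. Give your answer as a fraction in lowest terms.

ABO cross BO × AO → 1/4 O, 1/4 A, 1/4 B, 1/4 AB.
Rh cross -/- × -/- → 1 Rh-; so P(type B, Rh-negative) = 1/4 × 1 = 1/4 per child.
P(none) = (3/4)^3 = 27/64; P(at least one) = 1 − 27/64 = 37/64.

37/64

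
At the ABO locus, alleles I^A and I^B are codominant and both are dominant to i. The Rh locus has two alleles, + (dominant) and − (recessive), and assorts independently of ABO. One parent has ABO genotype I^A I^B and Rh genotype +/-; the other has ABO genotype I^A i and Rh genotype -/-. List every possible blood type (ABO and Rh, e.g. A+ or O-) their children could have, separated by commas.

A+, A-, B+, B-, AB+, AB-

Gametes from I^A I^B × I^A i give offspring ABO genotypes I^A I^A, I^A I^B, I^A i, I^B i, i.e. phenotypes A, B, AB.
Rh cross +/- × -/- → phenotypes Rh+, Rh-.
Combining independently: A+, A-, B+, B-, AB+, AB-.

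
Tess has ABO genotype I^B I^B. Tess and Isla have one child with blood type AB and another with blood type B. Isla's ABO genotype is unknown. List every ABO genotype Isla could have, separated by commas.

I^A I^B, I^A i

For each candidate genotype of Isla, check whether crossing it with I^B I^B can produce every observed child phenotype.
  I^A I^A → possible child types {AB} ✗
  I^A I^B → possible child types {B, AB} ✓
  I^A i → possible child types {B, AB} ✓
  I^B I^B → possible child types {B} ✗
  I^B i → possible child types {B} ✗
  i i → possible child types {B} ✗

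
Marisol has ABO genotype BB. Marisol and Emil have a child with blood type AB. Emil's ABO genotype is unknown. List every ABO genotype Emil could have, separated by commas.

For each candidate genotype of Emil, check whether crossing it with BB can produce every observed child phenotype.
  AA → possible child types {AB} ✓
  AB → possible child types {B, AB} ✓
  AO → possible child types {B, AB} ✓
  BB → possible child types {B} ✗
  BO → possible child types {B} ✗
  OO → possible child types {B} ✗

AA, AB, AO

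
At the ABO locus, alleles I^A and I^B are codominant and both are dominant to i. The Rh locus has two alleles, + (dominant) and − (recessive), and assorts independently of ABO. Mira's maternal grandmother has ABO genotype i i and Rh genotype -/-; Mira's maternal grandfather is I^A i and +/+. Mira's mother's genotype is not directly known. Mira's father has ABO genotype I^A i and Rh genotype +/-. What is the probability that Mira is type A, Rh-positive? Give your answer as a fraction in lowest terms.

15/32

Mira's mother's ABO genotype from i i × I^A i: 1/2 I^A i, 1/2 i i.
Crossing each possibility with the father I^A i and summing P(type A): 1/2·3/4 + 1/2·1/2 = 5/8.
Similarly for Rh via the mother's Rh distribution: P(Rh+) = 3/4.
Independent loci: 5/8 × 3/4 = 15/32.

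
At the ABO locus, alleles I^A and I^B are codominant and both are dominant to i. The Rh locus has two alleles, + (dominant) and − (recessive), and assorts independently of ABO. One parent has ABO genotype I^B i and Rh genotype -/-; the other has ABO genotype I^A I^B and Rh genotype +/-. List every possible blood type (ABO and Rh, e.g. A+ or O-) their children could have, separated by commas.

A+, A-, B+, B-, AB+, AB-

Gametes from I^B i × I^A I^B give offspring ABO genotypes I^A I^B, I^A i, I^B I^B, I^B i, i.e. phenotypes A, B, AB.
Rh cross -/- × +/- → phenotypes Rh+, Rh-.
Combining independently: A+, A-, B+, B-, AB+, AB-.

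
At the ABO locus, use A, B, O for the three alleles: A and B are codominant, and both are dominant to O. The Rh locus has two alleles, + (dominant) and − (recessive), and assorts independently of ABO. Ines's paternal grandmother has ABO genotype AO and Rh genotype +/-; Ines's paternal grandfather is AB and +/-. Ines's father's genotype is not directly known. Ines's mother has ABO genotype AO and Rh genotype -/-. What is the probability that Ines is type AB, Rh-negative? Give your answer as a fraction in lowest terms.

1/16

Ines's father's ABO genotype from AO × AB: 1/4 AA, 1/4 AB, 1/4 AO, 1/4 BO.
Crossing each possibility with the mother AO and summing P(type AB): 1/4·0 + 1/4·1/4 + 1/4·0 + 1/4·1/4 = 1/8.
Similarly for Rh via the father's Rh distribution: P(Rh-) = 1/2.
Independent loci: 1/8 × 1/2 = 1/16.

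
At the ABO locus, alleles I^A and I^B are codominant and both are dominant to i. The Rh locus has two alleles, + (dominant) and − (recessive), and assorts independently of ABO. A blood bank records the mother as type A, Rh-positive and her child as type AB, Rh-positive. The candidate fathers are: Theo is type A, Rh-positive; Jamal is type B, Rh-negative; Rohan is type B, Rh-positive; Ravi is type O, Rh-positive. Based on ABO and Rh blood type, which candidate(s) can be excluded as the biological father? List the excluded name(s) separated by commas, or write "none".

A candidate is excluded only if no genotype consistent with his phenotype could produce a type AB, Rh-positive child with a type A, Rh-positive mother.
Theo (type A, Rh+): no genotype consistent with that phenotype can produce a type-AB Rh+ child with a type-A mother.
Ravi (type O, Rh+): no genotype consistent with that phenotype can produce a type-AB Rh+ child with a type-A mother.

Theo, Ravi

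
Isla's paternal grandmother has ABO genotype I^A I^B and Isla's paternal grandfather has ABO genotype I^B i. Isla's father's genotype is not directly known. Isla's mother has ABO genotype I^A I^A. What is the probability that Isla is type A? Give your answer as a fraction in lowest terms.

1/2

Isla's father's ABO genotype from I^A I^B × I^B i: 1/4 I^A I^B, 1/4 I^A i, 1/4 I^B I^B, 1/4 I^B i.
Crossing each possibility with the mother I^A I^A and summing P(type A): 1/4·1/2 + 1/4·1 + 1/4·0 + 1/4·1/2 = 1/2.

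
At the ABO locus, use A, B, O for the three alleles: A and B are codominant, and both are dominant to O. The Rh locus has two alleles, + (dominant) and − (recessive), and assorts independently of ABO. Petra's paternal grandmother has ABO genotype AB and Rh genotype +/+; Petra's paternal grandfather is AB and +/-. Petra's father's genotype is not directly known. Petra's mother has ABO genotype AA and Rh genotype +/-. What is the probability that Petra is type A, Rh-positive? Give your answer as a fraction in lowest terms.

Petra's father's ABO genotype from AB × AB: 1/4 AA, 1/2 AB, 1/4 BB.
Crossing each possibility with the mother AA and summing P(type A): 1/4·1 + 1/2·1/2 + 1/4·0 = 1/2.
Similarly for Rh via the father's Rh distribution: P(Rh+) = 7/8.
Independent loci: 1/2 × 7/8 = 7/16.

7/16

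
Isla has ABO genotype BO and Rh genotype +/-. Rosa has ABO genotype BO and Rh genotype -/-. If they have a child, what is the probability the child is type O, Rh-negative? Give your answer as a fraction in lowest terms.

1/8

ABO cross BO × BO → offspring phenotypes: 1/4 O, 3/4 B.
Rh cross +/- × -/- → 1/2 Rh+, 1/2 Rh-.
Independent loci: P(type O, Rh-negative) = 1/4 × 1/2 = 1/8.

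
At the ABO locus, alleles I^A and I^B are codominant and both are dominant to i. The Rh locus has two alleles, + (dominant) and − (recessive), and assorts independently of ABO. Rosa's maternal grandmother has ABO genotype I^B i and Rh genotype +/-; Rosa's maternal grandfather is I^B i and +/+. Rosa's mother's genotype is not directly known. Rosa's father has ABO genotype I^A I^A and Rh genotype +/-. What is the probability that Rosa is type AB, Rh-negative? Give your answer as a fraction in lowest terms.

1/16

Rosa's mother's ABO genotype from I^B i × I^B i: 1/4 I^B I^B, 1/2 I^B i, 1/4 i i.
Crossing each possibility with the father I^A I^A and summing P(type AB): 1/4·1 + 1/2·1/2 + 1/4·0 = 1/2.
Similarly for Rh via the mother's Rh distribution: P(Rh-) = 1/8.
Independent loci: 1/2 × 1/8 = 1/16.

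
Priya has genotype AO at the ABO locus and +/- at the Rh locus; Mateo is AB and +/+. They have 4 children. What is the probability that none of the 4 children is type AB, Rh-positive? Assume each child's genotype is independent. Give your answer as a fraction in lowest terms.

81/256

ABO cross AO × AB → 1/2 A, 1/4 B, 1/4 AB.
Rh cross +/- × +/+ → 1 Rh+; so P(type AB, Rh-positive) = 1/4 × 1 = 1/4 per child.
P(not type AB, Rh-positive) = 3/4 for one child; (3/4)^4 = 81/256.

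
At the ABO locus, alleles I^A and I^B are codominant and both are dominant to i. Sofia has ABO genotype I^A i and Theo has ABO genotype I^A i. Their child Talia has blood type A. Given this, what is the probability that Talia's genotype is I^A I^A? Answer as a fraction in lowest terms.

1/3

Cross I^A i × I^A i → 1/4 I^A I^A, 1/2 I^A i, 1/4 i i.
Type-A genotypes among offspring: I^A I^A (1/4), I^A i (1/2); total 3/4.
P(I^A I^A | type A) = (1/4) / (3/4) = 1/3.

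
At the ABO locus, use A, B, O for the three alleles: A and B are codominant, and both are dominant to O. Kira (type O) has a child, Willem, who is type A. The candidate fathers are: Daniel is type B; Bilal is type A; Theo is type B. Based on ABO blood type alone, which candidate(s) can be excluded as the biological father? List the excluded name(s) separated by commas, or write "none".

A candidate is excluded only if no genotype consistent with his phenotype could produce a type A child with a type O mother.
Daniel (type B): no genotype consistent with that phenotype can produce a type-A child with a type-O mother.
Theo (type B): no genotype consistent with that phenotype can produce a type-A child with a type-O mother.

Daniel, Theo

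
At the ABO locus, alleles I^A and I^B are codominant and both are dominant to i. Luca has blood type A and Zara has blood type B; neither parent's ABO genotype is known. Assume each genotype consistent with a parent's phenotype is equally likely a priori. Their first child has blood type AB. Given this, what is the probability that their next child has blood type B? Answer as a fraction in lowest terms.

5/36

Possible genotypes: Luca ∈ {I^A I^A, I^A i}; Zara ∈ {I^B I^B, I^B i}.
Weight each parental genotype pair by prior × P(type-AB child):
  I^A I^A × I^B I^B: posterior weight 4/9; P(next child type B) = 0.
  I^A I^A × I^B i: posterior weight 2/9; P(next child type B) = 0.
  I^A i × I^B I^B: posterior weight 2/9; P(next child type B) = 1/2.
  I^A i × I^B i: posterior weight 1/9; P(next child type B) = 1/4.
Weighted sum = 5/36.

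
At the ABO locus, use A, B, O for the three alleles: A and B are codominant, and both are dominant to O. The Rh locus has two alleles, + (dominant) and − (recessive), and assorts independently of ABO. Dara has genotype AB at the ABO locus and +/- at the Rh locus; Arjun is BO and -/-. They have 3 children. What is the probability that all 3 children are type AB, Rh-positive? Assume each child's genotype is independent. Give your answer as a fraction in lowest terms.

ABO cross AB × BO → 1/4 A, 1/2 B, 1/4 AB.
Rh cross +/- × -/- → 1/2 Rh+, 1/2 Rh-; so P(type AB, Rh-positive) = 1/4 × 1/2 = 1/8 per child.
All 3 independent: (1/8)^3 = 1/512.

1/512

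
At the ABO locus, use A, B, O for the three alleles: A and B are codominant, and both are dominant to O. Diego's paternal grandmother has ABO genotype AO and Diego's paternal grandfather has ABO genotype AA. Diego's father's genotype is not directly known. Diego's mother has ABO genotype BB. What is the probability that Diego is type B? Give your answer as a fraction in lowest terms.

1/4

Diego's father's ABO genotype from AO × AA: 1/2 AA, 1/2 AO.
Crossing each possibility with the mother BB and summing P(type B): 1/2·0 + 1/2·1/2 = 1/4.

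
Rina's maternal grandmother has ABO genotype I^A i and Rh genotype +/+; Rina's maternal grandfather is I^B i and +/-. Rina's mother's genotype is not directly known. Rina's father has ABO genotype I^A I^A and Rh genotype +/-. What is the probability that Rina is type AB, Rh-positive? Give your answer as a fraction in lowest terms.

7/32

Rina's mother's ABO genotype from I^A i × I^B i: 1/4 I^A I^B, 1/4 I^A i, 1/4 I^B i, 1/4 i i.
Crossing each possibility with the father I^A I^A and summing P(type AB): 1/4·1/2 + 1/4·0 + 1/4·1/2 + 1/4·0 = 1/4.
Similarly for Rh via the mother's Rh distribution: P(Rh+) = 7/8.
Independent loci: 1/4 × 7/8 = 7/32.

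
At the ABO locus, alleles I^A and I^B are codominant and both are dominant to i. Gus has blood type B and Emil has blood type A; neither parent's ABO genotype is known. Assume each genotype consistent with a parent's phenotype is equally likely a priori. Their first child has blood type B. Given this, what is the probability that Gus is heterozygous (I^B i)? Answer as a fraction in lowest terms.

1/3

Possible genotypes: Gus ∈ {I^B I^B, I^B i}; Emil ∈ {I^A I^A, I^A i}.
Weight each parental genotype pair by prior × P(type-B child):
  I^B I^B × I^A i: posterior weight 2/3.
  I^B i × I^A i: posterior weight 1/3.
Sum the posterior weight over pairs where Gus is I^B i: 1/3.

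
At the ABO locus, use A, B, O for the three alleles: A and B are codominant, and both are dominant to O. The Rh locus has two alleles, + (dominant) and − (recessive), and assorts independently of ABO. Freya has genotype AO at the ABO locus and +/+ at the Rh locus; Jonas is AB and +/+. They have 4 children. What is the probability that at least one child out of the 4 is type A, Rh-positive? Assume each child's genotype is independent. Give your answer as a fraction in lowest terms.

ABO cross AO × AB → 1/2 A, 1/4 B, 1/4 AB.
Rh cross +/+ × +/+ → 1 Rh+; so P(type A, Rh-positive) = 1/2 × 1 = 1/2 per child.
P(none) = (1/2)^4 = 1/16; P(at least one) = 1 − 1/16 = 15/16.

15/16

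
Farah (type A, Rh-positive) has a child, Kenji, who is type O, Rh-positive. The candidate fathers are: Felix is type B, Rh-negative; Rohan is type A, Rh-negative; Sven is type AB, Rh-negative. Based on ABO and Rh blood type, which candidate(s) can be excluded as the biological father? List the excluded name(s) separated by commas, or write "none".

A candidate is excluded only if no genotype consistent with his phenotype could produce a type O, Rh-positive child with a type A, Rh-positive mother.
Sven (type AB, Rh-): no genotype consistent with that phenotype can produce a type-O Rh+ child with a type-A mother.

Sven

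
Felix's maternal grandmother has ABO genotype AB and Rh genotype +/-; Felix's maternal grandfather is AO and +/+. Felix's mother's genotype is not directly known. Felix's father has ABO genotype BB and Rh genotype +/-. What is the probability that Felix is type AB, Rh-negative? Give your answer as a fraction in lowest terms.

1/16

Felix's mother's ABO genotype from AB × AO: 1/4 AA, 1/4 AB, 1/4 AO, 1/4 BO.
Crossing each possibility with the father BB and summing P(type AB): 1/4·1 + 1/4·1/2 + 1/4·1/2 + 1/4·0 = 1/2.
Similarly for Rh via the mother's Rh distribution: P(Rh-) = 1/8.
Independent loci: 1/2 × 1/8 = 1/16.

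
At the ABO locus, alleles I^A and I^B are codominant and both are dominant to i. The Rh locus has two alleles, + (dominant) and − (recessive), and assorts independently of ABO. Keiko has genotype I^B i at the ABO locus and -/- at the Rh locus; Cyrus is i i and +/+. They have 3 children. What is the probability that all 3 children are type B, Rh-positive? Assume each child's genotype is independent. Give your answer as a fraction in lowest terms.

1/8

ABO cross I^B i × i i → 1/2 O, 1/2 B.
Rh cross -/- × +/+ → 1 Rh+; so P(type B, Rh-positive) = 1/2 × 1 = 1/2 per child.
All 3 independent: (1/2)^3 = 1/8.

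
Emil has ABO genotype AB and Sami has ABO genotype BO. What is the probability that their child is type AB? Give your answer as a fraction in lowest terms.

ABO cross AB × BO → offspring phenotypes: 1/4 A, 1/2 B, 1/4 AB.
So P(type AB) = 1/4.

1/4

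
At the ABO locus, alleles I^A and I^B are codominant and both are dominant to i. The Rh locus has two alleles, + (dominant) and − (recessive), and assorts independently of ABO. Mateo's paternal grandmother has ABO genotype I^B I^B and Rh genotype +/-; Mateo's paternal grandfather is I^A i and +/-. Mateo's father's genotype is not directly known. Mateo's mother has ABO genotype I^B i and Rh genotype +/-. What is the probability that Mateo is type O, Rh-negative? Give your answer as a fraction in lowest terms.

1/32

Mateo's father's ABO genotype from I^B I^B × I^A i: 1/2 I^A I^B, 1/2 I^B i.
Crossing each possibility with the mother I^B i and summing P(type O): 1/2·0 + 1/2·1/4 = 1/8.
Similarly for Rh via the father's Rh distribution: P(Rh-) = 1/4.
Independent loci: 1/8 × 1/4 = 1/32.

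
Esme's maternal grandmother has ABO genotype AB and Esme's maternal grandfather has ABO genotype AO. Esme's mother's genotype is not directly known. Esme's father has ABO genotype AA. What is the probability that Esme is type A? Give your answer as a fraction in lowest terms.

3/4

Esme's mother's ABO genotype from AB × AO: 1/4 AA, 1/4 AB, 1/4 AO, 1/4 BO.
Crossing each possibility with the father AA and summing P(type A): 1/4·1 + 1/4·1/2 + 1/4·1 + 1/4·1/2 = 3/4.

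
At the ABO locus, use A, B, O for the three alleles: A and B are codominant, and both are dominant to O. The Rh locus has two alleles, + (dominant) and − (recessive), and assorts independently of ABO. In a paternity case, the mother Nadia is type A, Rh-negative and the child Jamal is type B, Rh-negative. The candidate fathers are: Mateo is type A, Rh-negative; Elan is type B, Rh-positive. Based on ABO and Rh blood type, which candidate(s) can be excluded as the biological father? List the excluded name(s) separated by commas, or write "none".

Mateo

A candidate is excluded only if no genotype consistent with his phenotype could produce a type B, Rh-negative child with a type A, Rh-negative mother.
Mateo (type A, Rh-): no genotype consistent with that phenotype can produce a type-B Rh- child with a type-A mother.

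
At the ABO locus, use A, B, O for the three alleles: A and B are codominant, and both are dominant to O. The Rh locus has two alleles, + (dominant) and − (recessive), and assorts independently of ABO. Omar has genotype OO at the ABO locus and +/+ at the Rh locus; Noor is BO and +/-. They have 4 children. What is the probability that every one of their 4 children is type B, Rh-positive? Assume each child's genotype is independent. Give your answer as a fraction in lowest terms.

ABO cross OO × BO → 1/2 O, 1/2 B.
Rh cross +/+ × +/- → 1 Rh+; so P(type B, Rh-positive) = 1/2 × 1 = 1/2 per child.
All 4 independent: (1/2)^4 = 1/16.

1/16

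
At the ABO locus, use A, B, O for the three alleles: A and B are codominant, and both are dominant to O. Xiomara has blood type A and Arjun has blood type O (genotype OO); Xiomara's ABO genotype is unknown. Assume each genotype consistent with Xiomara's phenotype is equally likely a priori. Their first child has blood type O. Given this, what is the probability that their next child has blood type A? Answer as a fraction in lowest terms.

1/2

Possible genotypes: Xiomara ∈ {AA, AO}; Arjun ∈ {OO}.
Weight each parental genotype pair by prior × P(type-O child):
  AO × OO: posterior weight 1; P(next child type A) = 1/2.
Weighted sum = 1/2.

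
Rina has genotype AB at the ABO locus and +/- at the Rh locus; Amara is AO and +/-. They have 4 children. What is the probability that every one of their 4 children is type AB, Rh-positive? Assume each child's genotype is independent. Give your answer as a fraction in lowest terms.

ABO cross AB × AO → 1/2 A, 1/4 B, 1/4 AB.
Rh cross +/- × +/- → 3/4 Rh+, 1/4 Rh-; so P(type AB, Rh-positive) = 1/4 × 3/4 = 3/16 per child.
All 4 independent: (3/16)^4 = 81/65536.

81/65536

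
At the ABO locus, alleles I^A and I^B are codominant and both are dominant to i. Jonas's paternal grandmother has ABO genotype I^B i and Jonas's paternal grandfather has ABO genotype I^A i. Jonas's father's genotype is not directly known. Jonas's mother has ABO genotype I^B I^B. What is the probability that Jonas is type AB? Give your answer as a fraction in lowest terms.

Jonas's father's ABO genotype from I^B i × I^A i: 1/4 I^A I^B, 1/4 I^A i, 1/4 I^B i, 1/4 i i.
Crossing each possibility with the mother I^B I^B and summing P(type AB): 1/4·1/2 + 1/4·1/2 + 1/4·0 + 1/4·0 = 1/4.

1/4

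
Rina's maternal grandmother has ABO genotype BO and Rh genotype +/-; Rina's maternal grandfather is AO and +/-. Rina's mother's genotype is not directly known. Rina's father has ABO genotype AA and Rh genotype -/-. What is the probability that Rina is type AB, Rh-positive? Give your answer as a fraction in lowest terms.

Rina's mother's ABO genotype from BO × AO: 1/4 AB, 1/4 AO, 1/4 BO, 1/4 OO.
Crossing each possibility with the father AA and summing P(type AB): 1/4·1/2 + 1/4·0 + 1/4·1/2 + 1/4·0 = 1/4.
Similarly for Rh via the mother's Rh distribution: P(Rh+) = 1/2.
Independent loci: 1/4 × 1/2 = 1/8.

1/8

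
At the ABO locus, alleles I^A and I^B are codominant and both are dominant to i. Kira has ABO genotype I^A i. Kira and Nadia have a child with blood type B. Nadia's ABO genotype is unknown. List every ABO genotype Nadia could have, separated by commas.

For each candidate genotype of Nadia, check whether crossing it with I^A i can produce every observed child phenotype.
  I^A I^A → possible child types {A} ✗
  I^A I^B → possible child types {A, B, AB} ✓
  I^A i → possible child types {O, A} ✗
  I^B I^B → possible child types {B, AB} ✓
  I^B i → possible child types {O, A, B, AB} ✓
  i i → possible child types {O, A} ✗

I^A I^B, I^B I^B, I^B i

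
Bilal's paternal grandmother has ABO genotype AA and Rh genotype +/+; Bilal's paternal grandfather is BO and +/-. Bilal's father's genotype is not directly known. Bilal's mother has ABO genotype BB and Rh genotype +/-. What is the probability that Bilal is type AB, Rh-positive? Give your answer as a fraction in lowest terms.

7/16

Bilal's father's ABO genotype from AA × BO: 1/2 AB, 1/2 AO.
Crossing each possibility with the mother BB and summing P(type AB): 1/2·1/2 + 1/2·1/2 = 1/2.
Similarly for Rh via the father's Rh distribution: P(Rh+) = 7/8.
Independent loci: 1/2 × 7/8 = 7/16.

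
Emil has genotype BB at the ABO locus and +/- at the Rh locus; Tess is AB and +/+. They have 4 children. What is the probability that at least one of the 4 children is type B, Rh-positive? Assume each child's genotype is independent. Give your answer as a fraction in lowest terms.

ABO cross BB × AB → 1/2 B, 1/2 AB.
Rh cross +/- × +/+ → 1 Rh+; so P(type B, Rh-positive) = 1/2 × 1 = 1/2 per child.
P(none) = (1/2)^4 = 1/16; P(at least one) = 1 − 1/16 = 15/16.

15/16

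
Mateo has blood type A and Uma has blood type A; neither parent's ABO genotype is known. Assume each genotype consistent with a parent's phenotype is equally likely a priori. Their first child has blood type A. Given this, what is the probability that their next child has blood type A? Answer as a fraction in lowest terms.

19/20

Possible genotypes: Mateo ∈ {AA, AO}; Uma ∈ {AA, AO}.
Weight each parental genotype pair by prior × P(type-A child):
  AA × AA: posterior weight 4/15; P(next child type A) = 1.
  AA × AO: posterior weight 4/15; P(next child type A) = 1.
  AO × AA: posterior weight 4/15; P(next child type A) = 1.
  AO × AO: posterior weight 1/5; P(next child type A) = 3/4.
Weighted sum = 19/20.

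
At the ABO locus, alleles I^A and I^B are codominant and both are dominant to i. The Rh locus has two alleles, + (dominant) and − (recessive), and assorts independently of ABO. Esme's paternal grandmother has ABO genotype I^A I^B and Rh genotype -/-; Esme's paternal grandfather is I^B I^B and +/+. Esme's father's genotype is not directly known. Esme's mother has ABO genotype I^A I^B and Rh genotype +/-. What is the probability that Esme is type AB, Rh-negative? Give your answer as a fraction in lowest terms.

1/8

Esme's father's ABO genotype from I^A I^B × I^B I^B: 1/2 I^A I^B, 1/2 I^B I^B.
Crossing each possibility with the mother I^A I^B and summing P(type AB): 1/2·1/2 + 1/2·1/2 = 1/2.
Similarly for Rh via the father's Rh distribution: P(Rh-) = 1/4.
Independent loci: 1/2 × 1/4 = 1/8.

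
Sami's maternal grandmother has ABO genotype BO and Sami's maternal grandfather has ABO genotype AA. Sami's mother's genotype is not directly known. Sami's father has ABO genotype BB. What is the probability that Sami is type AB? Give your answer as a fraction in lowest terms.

Sami's mother's ABO genotype from BO × AA: 1/2 AB, 1/2 AO.
Crossing each possibility with the father BB and summing P(type AB): 1/2·1/2 + 1/2·1/2 = 1/2.

1/2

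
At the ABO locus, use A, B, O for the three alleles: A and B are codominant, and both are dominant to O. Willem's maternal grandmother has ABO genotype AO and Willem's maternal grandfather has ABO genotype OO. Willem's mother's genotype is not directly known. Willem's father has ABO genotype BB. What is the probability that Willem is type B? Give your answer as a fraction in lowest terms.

Willem's mother's ABO genotype from AO × OO: 1/2 AO, 1/2 OO.
Crossing each possibility with the father BB and summing P(type B): 1/2·1/2 + 1/2·1 = 3/4.

3/4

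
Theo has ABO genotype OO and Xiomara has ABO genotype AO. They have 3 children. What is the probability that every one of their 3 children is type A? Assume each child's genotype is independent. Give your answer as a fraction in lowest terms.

ABO cross OO × AO → 1/2 O, 1/2 A.
So P(type A) = 1/2 per child.
All 3 independent: (1/2)^3 = 1/8.

1/8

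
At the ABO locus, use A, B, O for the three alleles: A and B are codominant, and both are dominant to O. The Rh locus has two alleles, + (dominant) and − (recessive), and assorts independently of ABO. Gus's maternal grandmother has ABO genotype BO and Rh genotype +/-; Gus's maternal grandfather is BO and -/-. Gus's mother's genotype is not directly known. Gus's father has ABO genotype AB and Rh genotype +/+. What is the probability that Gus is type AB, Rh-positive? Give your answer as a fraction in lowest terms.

Gus's mother's ABO genotype from BO × BO: 1/4 BB, 1/2 BO, 1/4 OO.
Crossing each possibility with the father AB and summing P(type AB): 1/4·1/2 + 1/2·1/4 + 1/4·0 = 1/4.
Similarly for Rh via the mother's Rh distribution: P(Rh+) = 1.
Independent loci: 1/4 × 1 = 1/4.

1/4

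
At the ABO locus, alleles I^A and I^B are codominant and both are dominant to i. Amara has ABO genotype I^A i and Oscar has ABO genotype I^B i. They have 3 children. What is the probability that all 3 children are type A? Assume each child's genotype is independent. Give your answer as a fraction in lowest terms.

1/64

ABO cross I^A i × I^B i → 1/4 O, 1/4 A, 1/4 B, 1/4 AB.
So P(type A) = 1/4 per child.
All 3 independent: (1/4)^3 = 1/64.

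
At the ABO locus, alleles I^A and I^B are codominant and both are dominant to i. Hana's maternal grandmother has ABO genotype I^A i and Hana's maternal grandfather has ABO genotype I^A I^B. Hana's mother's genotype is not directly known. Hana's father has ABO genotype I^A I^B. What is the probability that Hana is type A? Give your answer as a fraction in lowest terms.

3/8

Hana's mother's ABO genotype from I^A i × I^A I^B: 1/4 I^A I^A, 1/4 I^A I^B, 1/4 I^A i, 1/4 I^B i.
Crossing each possibility with the father I^A I^B and summing P(type A): 1/4·1/2 + 1/4·1/4 + 1/4·1/2 + 1/4·1/4 = 3/8.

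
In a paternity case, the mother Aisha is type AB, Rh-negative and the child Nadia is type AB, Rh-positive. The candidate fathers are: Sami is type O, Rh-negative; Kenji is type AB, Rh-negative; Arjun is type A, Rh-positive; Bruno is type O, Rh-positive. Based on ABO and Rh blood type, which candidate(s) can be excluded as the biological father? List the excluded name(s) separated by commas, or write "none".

Sami, Kenji, Bruno

A candidate is excluded only if no genotype consistent with his phenotype could produce a type AB, Rh-positive child with a type AB, Rh-negative mother.
Sami (type O, Rh-): no genotype consistent with that phenotype can produce a type-AB Rh+ child with a type-AB mother.
Kenji (type AB, Rh-): no genotype consistent with that phenotype can produce a type-AB Rh+ child with a type-AB mother.
Bruno (type O, Rh+): no genotype consistent with that phenotype can produce a type-AB Rh+ child with a type-AB mother.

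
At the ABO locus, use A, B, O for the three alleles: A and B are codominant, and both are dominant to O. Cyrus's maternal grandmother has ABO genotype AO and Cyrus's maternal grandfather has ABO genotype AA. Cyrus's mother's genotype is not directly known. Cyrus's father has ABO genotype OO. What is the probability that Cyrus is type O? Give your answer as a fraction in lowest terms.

1/4

Cyrus's mother's ABO genotype from AO × AA: 1/2 AA, 1/2 AO.
Crossing each possibility with the father OO and summing P(type O): 1/2·0 + 1/2·1/2 = 1/4.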